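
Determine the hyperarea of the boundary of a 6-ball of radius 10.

S = n·V_n(r)/r = 6·V_6(10)/10 (volume-to-surface relation), giving 100000·π^3 ≈ 3.10063e+06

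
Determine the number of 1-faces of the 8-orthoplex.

An n-cross-polytope has 2^(k+1)·C(n,k+1) k-faces. Here 2^2·C(8,2) = 4·28 = 112.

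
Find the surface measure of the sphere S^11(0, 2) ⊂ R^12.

S = n·V_n(r)/r = 12·V_12(2)/2 (volume-to-surface relation), giving 512·π^6/15 ≈ 32815.4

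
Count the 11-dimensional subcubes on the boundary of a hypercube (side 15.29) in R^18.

f_11(18-cube) = (18 choose 11) · 2^7 = 4073472.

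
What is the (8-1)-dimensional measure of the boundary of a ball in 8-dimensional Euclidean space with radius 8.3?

S = n·V_n(r)/r = 8·V_8(8.3)/8.3 (volume-to-surface relation), giving 8.81099e+07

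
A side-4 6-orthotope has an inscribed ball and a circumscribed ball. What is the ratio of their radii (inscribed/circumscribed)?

r_in / r_out = (4/2) / (4√6/2) = 1/√6 ≈ 0.408248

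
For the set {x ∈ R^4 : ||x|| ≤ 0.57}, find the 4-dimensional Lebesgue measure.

The n-ball volume is π^(n/2)·r^n/Γ(n/2+1). With n=4, r=0.57: V ≈ 0.520918.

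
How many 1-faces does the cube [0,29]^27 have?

Number of 1-faces = C(27,1)·2^(27-1) = 27·67108864 = 1811939328.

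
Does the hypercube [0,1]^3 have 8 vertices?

True. The 3-cube has 2^3 = 8 vertices.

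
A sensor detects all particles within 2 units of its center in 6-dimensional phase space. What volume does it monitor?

V_6(2) = π^(6/2) · (2)^6 / Γ(6/2 + 1) = 32·π^3/3 ≈ 330.734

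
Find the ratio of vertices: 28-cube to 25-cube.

The 28-cube has 2^28 = 268435456 vertices. The 25-cube has 2^25 = 33554432 vertices. Ratio: 268435456/33554432 = 8.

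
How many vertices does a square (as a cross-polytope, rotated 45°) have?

The 2-dimensional cross-polytope has 2n = 2·2 = 4 vertices.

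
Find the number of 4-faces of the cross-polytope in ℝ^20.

Number of 4-faces = 2^(4+1) · C(20,4+1) = 32 · 15504 = 496128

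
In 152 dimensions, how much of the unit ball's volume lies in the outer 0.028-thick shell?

V(inner)/V(outer) = ((1-0.028)/1)^152 ≈ 0.01334, so the shell fraction is 0.986656.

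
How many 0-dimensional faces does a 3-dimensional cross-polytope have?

f_0(3-orthoplex) = 2^1 · (3 choose 1) = 6.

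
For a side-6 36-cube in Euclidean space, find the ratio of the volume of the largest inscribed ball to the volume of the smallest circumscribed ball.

The radii are 6/2 and 6√36/2, so the volume ratio is (1/√36)^36 = 36^{-36/2} ≈ 9.69516e-29.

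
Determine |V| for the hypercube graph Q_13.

Each vertex is a binary string of length 13, so there are 2^13 = 8192.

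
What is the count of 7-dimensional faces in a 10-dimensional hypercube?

Choose 7 of 10 axes to span the face (C(10,7) = 120 ways), then fix each of the remaining 3 coordinates at one of its two extreme values (2^3 = 8 ways): 120·8 = 960.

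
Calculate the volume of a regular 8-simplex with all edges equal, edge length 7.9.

V_8 = √(9) · 7.9^8 / (8! · 2^(8/2)) ≈ 70.5501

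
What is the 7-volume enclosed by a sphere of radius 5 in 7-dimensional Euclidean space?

V = 250000·π^3/21 ≈ 369122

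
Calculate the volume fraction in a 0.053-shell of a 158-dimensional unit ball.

V(inner)/V(outer) = ((1-0.053)/1)^158 ≈ 0.0001834, so the shell fraction is 0.999817.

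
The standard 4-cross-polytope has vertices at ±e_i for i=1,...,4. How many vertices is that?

An n-cross-polytope has 2n vertices; here n = 4, giving 8.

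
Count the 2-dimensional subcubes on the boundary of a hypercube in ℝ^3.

An n-cube has C(n,k)·2^(n-k) k-faces. Here C(3,2)·2^1 = 3·2 = 6.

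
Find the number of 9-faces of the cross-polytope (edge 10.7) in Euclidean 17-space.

Number of 9-faces = 2^(9+1) · C(17,9+1) = 1024 · 19448 = 19914752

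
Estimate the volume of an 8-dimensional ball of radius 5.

The n-ball volume is π^(n/2)·r^n/Γ(n/2+1). With n=8, r=5: V = 390625·π^4/24 ≈ 1.58543e+06.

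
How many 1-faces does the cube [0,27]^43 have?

Each of the 2^43 = 8796093022208 vertices has degree 43; total edges = 43·2^43/2 = 189115999977472.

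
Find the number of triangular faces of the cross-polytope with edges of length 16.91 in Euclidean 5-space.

An n-cross-polytope has 2^(k+1)·C(n,k+1) k-faces. Here 2^3·C(5,3) = 8·10 = 80.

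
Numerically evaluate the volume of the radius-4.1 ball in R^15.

The n-ball volume is π^(n/2)·r^n/Γ(n/2+1). With n=15, r=4.1: V ≈ 5.93182e+08.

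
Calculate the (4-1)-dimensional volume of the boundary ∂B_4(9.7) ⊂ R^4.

|∂B_4(9.7)| ≈ 18015.4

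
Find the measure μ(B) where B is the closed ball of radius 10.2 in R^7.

The n-ball volume is π^(n/2)·r^n/Γ(n/2+1). With n=7, r=10.2: V ≈ 5.42727e+07.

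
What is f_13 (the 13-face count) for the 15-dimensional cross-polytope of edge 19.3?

Number of 13-faces = 2^(13+1) · C(15,13+1) = 16384 · 15 = 245760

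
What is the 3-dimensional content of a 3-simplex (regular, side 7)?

Volume = (√2/12) · 7³ = 40.4229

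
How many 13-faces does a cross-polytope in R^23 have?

Number of 13-faces = 2^(13+1) · C(23,13+1) = 16384 · 817190 = 13388840960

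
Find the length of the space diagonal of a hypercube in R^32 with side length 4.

The space diagonal of an n-cube of side s is s√n. Here 4·√32 ≈ 22.6274.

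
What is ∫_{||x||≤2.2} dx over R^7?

Volume = π^{7/2}·(2.2)^7/Γ(9/2) ≈ 1178.53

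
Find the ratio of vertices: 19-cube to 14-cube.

The 19-cube has 2^19 = 524288 vertices. The 14-cube has 2^14 = 16384 vertices. Ratio: 524288/16384 = 32.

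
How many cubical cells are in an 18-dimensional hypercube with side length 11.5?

An n-cube has C(n,k)·2^(n-k) k-faces. Here C(18,3)·2^15 = 816·32768 = 26738688.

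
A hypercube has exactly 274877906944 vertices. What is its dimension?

The n-cube has 2^n vertices, and 274877906944 = 2^38, so n = 38.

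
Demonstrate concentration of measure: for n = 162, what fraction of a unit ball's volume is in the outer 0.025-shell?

1 - (1-0.025)^162 ≈ 0.983452 ≈ 98.35%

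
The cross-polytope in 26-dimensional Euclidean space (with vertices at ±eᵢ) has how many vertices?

The vertices are ±e_1, ..., ±e_26, so there are 2·26 = 52.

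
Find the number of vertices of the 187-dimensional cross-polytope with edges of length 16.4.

An n-cross-polytope has 2n vertices; here n = 187, giving 374.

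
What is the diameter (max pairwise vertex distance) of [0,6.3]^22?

d = √(6.3² + 6.3² + ... + 6.3²) [22 terms] = √(22·6.3²) = 6.3√22 ≈ 29.5496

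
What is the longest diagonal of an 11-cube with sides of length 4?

The space diagonal of an n-cube of side s is s√n. Here 4·√11 ≈ 13.2665.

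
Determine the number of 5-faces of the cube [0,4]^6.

An n-cube has C(n,k)·2^(n-k) k-faces. Here C(6,5)·2^1 = 6·2 = 12.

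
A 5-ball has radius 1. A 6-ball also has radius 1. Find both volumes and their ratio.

V_5(1) ≈ 5.26379. V_6(1) ≈ 5.16771. Ratio V_5/V_6 ≈ 1.019.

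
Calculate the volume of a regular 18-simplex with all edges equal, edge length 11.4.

V = (11.4^18 / 18!) · √((18+1) / 2^18) ≈ 14.0622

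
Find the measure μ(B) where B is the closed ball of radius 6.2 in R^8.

The n-ball volume is π^(n/2)·r^n/Γ(n/2+1). With n=8, r=6.2: V ≈ 8.8618e+06.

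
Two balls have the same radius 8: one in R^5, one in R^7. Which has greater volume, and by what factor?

V_5(8) ≈ 172484, V_7(8) ≈ 9.90855e+06. The 7-ball is larger by a factor of 57.45.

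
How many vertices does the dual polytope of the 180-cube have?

An n-cross-polytope has 2n vertices; here n = 180, giving 360.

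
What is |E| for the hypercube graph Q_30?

An n-cube has n·2^(n-1) edges. With n = 30: 30·536870912 = 16106127360.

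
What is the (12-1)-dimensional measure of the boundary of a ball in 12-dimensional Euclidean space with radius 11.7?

S_12(11.7) = 2·π^(12/2)·(11.7)^11 / Γ(12/2) ≈ 9.0114e+12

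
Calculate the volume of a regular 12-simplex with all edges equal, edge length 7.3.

V = (7.3^12 / 12!) · √((12+1) / 2^12) ≈ 2.69357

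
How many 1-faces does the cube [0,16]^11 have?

An n-cube has n·2^(n-1) edges. With n = 11: 11·1024 = 11264.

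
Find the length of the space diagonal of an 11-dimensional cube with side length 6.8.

||(6.8,6.8,...,6.8)|| = √(11)·6.8 ≈ 22.553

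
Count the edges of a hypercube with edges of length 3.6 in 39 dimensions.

The 39-cube has n·2^(n-1) = 39·2^38 = 39·274877906944 = 10720238370816 edges.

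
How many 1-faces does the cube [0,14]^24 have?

Each of the 2^24 = 16777216 vertices has degree 24; total edges = 24·2^24/2 = 201326592.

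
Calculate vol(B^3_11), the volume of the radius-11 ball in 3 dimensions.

The n-ball volume is π^(n/2)·r^n/Γ(n/2+1). With n=3, r=11: V = 5324·π/3 ≈ 5575.28.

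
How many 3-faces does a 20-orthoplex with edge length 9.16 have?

f_3(20-orthoplex) = 2^4 · (20 choose 4) = 77520.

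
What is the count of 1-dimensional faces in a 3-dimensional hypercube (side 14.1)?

An n-cube has C(n,k)·2^(n-k) k-faces. Here C(3,1)·2^2 = 3·4 = 12.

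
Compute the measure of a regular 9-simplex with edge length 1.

For a regular n-simplex with edge a, V = (a^n / n!)·√((n+1)/2^n). With a=1, n=9: V ≈ 3.85125e-07.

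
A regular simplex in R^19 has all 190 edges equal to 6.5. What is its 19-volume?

V_19 = √(20) · 6.5^19 / (19! · 2^(19/2)) ≈ 0.000141576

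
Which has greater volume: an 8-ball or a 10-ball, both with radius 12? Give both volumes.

V_8(12) ≈ 1.74517e+09. V_10(12) ≈ 1.57899e+11. The 10-ball is larger.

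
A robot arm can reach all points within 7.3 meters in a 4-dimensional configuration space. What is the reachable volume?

V_4(7.3) = π^(4/2) · (7.3)^4 / Γ(4/2 + 1) ≈ 14014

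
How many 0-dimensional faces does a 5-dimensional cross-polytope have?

f_0(5-orthoplex) = 2^1 · (5 choose 1) = 10.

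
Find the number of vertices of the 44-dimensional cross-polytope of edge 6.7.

An n-cross-polytope has 2n vertices; here n = 44, giving 88.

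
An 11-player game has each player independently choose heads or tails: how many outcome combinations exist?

An n-cube has 2^n vertices; for n = 11 that is 2^11 = 2048.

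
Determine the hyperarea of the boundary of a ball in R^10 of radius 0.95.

|∂B_10(0.95)| ≈ 16.0724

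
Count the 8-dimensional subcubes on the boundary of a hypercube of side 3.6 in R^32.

f_8(32-cube) = (32 choose 8) · 2^24 = 176467791052800.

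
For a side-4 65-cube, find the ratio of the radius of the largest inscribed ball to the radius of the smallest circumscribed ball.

Ratio = (s/2)/(s√65/2) = 65^(-1/2) ≈ 0.124035.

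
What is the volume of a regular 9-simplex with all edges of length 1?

V_9 = √(10) · 1^9 / (9! · 2^(9/2)) ≈ 3.85125e-07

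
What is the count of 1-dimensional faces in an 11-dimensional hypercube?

Number of 1-faces = C(11,1) · 2^(11-1) = 11 · 1024 = 11264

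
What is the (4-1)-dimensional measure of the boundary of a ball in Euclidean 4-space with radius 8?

S = n·V_n(r)/r = 4·V_4(8)/8 (volume-to-surface relation), giving 1024·π^2 ≈ 10106.5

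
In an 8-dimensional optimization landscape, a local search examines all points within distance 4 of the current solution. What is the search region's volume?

V = 8192·π^4/3 ≈ 265992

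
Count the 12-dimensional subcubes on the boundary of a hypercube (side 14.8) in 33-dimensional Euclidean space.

An n-cube has C(n,k)·2^(n-k) k-faces. Here C(33,12)·2^21 = 354817320·2097152 = 744105852272640.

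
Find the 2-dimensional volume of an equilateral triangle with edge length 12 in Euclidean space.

Area = (√3/4) · 12² = 62.3538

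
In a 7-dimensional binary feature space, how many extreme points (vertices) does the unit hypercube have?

The 7-cube has 2^7 = 128 vertices.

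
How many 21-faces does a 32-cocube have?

f_21(32-orthoplex) = 2^22 · (32 choose 22) = 270583946280960.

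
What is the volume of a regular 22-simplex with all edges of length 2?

V = (2^22 / 22!) · √((22+1) / 2^22) ≈ 8.73831e-18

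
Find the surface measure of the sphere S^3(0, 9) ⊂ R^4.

S = n·V_n(r)/r = 4·V_4(9)/9 (volume-to-surface relation), giving 1458·π^2 ≈ 14389.9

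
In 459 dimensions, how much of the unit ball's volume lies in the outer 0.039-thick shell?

1 - (1-0.039)^459 ≈ 0.9999999883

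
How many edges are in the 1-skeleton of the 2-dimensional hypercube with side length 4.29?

Each of the 2^2 = 4 vertices has degree 2; total edges = 2·2^2/2 = 4.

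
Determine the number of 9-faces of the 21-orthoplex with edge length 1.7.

Each 9-face is the convex hull of 10 vertices, one chosen as ±e_i from each of 10 distinct axes: 2^10·C(21,10) = 361181184.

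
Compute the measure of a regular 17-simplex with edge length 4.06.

V_17 = √(18) · 4.06^17 / (17! · 2^(17/2)) ≈ 7.29047e-07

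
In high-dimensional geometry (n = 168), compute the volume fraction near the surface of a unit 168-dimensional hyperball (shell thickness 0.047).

1 - (1-0.047)^168 ≈ 0.999693 ≈ 99.9693%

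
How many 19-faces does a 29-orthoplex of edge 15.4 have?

f_19(29-orthoplex) = 2^20 · (29 choose 20) = 10501493882880.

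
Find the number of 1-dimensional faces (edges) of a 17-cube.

An n-cube has n·2^(n-1) edges. With n = 17: 17·65536 = 1114112.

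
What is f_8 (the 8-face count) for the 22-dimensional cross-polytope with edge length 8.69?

Number of 8-faces = 2^(8+1) · C(22,8+1) = 512 · 497420 = 254679040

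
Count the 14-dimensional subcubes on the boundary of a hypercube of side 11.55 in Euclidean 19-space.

An n-cube has C(n,k)·2^(n-k) k-faces. Here C(19,14)·2^5 = 11628·32 = 372096.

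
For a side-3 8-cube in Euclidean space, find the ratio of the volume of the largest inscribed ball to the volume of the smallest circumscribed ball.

Volume scales as r^n, and r_in/r_out = 1/√8, giving (1/√8)^8 ≈ 0.000244141.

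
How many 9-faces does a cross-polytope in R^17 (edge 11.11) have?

f_9(17-orthoplex) = 2^10 · (17 choose 10) = 19914752.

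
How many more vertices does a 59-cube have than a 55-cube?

The 59-cube has 2^59 = 576460752303423488 vertices. The 55-cube has 2^55 = 36028797018963968 vertices. Difference: 576460752303423488 - 36028797018963968 = 540431955284459520.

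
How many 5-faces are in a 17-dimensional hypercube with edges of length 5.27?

An n-cube has C(n,k)·2^(n-k) k-faces. Here C(17,5)·2^12 = 6188·4096 = 25346048.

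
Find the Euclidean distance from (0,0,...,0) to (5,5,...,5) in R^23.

d = √(5² + 5² + ... + 5²) [23 terms] = √(23·5²) = 5√23 ≈ 23.9792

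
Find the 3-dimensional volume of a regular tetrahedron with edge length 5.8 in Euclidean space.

Volume = (√2/12) · 5.8³ = 22.9942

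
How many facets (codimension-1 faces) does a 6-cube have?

f_5(6-cube) = (6 choose 5) · 2^1 = 12.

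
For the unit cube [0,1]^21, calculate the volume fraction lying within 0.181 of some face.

The inner cube has side 1-2·0.181 = 0.638 and volume (0.638)^21 ≈ 7.966e-05, so the shell holds 0.99992 of the volume.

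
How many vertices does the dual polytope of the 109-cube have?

Number of vertices = 2n = 218.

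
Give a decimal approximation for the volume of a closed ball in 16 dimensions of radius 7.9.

V_16(7.9) = π^(16/2) · (7.9)^16 / Γ(16/2 + 1) ≈ 5.41641e+13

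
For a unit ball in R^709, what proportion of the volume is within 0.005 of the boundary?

1 - (1-0.005)^709 ≈ 0.971387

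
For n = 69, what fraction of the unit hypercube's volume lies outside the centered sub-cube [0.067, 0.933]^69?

1 - (1 - 2·0.067)^69 = 1 - 0.866^69 ≈ 0.999951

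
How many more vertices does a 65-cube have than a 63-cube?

The 65-cube has 2^65 = 36893488147419103232 vertices. The 63-cube has 2^63 = 9223372036854775808 vertices. Difference: 36893488147419103232 - 9223372036854775808 = 27670116110564327424.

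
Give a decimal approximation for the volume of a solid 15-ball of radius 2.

V_15(2) = π^(15/2) · (2)^15 / Γ(15/2 + 1) = 8388608·π^7/2027025 ≈ 12499.1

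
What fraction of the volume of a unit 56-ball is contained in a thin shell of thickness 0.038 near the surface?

Shell fraction = 1 - (1-0.038)^56 ≈ 0.885764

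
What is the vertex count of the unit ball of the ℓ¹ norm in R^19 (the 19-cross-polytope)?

The vertices are ±e_1, ..., ±e_19, so there are 2·19 = 38.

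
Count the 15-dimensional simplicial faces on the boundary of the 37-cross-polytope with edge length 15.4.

Each 15-face is the convex hull of 16 vertices, one chosen as ±e_i from each of 16 distinct axes: 2^16·C(37,16) = 843826768773120.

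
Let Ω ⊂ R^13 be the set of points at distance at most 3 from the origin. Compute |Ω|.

V = 7558272·π^6/5005 ≈ 1.45184e+06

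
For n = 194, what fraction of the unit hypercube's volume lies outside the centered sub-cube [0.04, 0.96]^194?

The inner cube has side 1-2·0.04 = 0.92 and volume (0.92)^194 ≈ 9.437e-08, so the shell holds 0.9999999056 of the volume.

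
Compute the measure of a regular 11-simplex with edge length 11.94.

For a regular n-simplex with edge a, V = (a^n / n!)·√((n+1)/2^n). With a=11.94, n=11: V ≈ 1348.4.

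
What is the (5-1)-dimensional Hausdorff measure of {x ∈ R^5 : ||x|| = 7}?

The surface area of an n-ball is 2π^(n/2) r^(n-1) / Γ(n/2). For n=5, r=7: 19208·π^2/3 ≈ 63191.8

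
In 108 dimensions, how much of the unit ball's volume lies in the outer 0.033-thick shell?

1 - (1-0.033)^108 ≈ 0.973328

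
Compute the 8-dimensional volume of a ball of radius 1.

V_8(1) = π^(8/2) · (1)^8 / Γ(8/2 + 1) = π^4/24 ≈ 4.05871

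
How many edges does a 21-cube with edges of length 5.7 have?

An n-cube has n·2^(n-1) edges. With n = 21: 21·1048576 = 22020096.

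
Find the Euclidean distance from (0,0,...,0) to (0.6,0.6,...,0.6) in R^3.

||(0.6,0.6,...,0.6)|| = √(3)·0.6 ≈ 1.03923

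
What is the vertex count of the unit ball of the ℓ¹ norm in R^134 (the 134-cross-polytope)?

The 134-dimensional cross-polytope has 2n = 2·134 = 268 vertices.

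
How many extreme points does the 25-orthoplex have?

The 25-dimensional cross-polytope has 2n = 2·25 = 50 vertices.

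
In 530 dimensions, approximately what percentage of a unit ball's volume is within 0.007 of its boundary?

1 - (1-0.007)^530 ≈ 0.97584 ≈ 97.58%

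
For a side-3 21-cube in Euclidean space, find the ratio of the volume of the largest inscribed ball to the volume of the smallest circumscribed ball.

Volume scales as r^n, and r_in/r_out = 1/√21, giving (1/√21)^21 ≈ 1.30827e-14.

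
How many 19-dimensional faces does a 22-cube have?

f_19(22-cube) = (22 choose 19) · 2^3 = 12320.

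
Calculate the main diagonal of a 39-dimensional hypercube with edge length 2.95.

The space diagonal of an n-cube of side s is s√n. Here 2.95·√39 ≈ 18.4227.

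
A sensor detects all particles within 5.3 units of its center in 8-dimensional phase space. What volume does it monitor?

Volume = π^{8/2}·(5.3)^8/Γ(5) ≈ 2.52694e+06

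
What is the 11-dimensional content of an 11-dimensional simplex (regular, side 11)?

For a regular n-simplex with edge a, V = (a^n / n!)·√((n+1)/2^n). With a=11, n=11: V ≈ 547.129.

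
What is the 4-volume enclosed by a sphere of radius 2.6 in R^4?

The n-ball volume is π^(n/2)·r^n/Γ(n/2+1). With n=4, r=2.6: V ≈ 225.509.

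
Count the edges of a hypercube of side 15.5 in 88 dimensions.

An n-cube has n·2^(n-1) edges. With n = 88: 88·154742504910672534362390528 = 13617340432139183023890366464.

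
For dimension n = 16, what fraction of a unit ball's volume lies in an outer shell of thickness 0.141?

1 - (1-0.141)^16 ≈ 0.91212 ≈ 91.21%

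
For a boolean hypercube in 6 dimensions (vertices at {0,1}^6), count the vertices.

An n-cube has 2^n vertices; for n = 6 that is 2^6 = 64.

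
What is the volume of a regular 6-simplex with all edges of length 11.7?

V = (11.7^6 / 6!) · √((6+1) / 2^6) ≈ 1178.26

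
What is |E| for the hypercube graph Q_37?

An n-cube has n·2^(n-1) edges. With n = 37: 37·68719476736 = 2542620639232.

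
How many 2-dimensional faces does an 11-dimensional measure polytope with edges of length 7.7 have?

Number of 2-faces = C(11,2) · 2^(11-2) = 55 · 512 = 28160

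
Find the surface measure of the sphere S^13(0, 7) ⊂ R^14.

|∂B_14(7)| = 96889010407·π^7/360 ≈ 8.1287e+11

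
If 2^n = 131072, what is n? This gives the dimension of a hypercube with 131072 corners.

2^n = 131072 ⇒ n = log_2(131072) = 17.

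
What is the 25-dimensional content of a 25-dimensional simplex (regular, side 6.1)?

For a regular n-simplex with edge a, V = (a^n / n!)·√((n+1)/2^n). With a=6.1, n=25: V ≈ 2.439e-09.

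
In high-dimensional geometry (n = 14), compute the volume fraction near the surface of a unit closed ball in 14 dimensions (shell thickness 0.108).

1 - (1-0.108)^14 ≈ 0.798113 ≈ 79.81%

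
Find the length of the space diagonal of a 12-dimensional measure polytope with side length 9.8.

The space diagonal of an n-cube of side s is s√n. Here 9.8·√12 ≈ 33.9482.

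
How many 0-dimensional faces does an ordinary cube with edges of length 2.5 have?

Number of 0-faces = C(3,0) · 2^(3-0) = 1 · 8 = 8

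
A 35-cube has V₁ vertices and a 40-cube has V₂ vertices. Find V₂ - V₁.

V₁ = 2^35 = 34359738368. V₂ = 2^40 = 1099511627776. V₂ - V₁ = 1065151889408.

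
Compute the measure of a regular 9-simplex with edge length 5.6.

V_9 = √(10) · 5.6^9 / (9! · 2^(9/2)) ≈ 2.0859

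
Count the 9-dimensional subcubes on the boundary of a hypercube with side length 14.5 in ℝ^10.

Choose 9 of 10 axes to span the face (C(10,9) = 10 ways), then fix each of the remaining 1 coordinate at one of its two extreme values (2^1 = 2 ways): 10·2 = 20.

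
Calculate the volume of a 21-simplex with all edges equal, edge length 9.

Volume = 9^21 · √(22/2^21) / 21! ≈ 0.00693658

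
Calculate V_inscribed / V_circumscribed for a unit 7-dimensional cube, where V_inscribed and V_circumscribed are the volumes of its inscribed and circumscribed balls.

V_in / V_out = (r_in/r_out)^7 = (1/√7)^7 = 7^(-7/2) ≈ 0.00110194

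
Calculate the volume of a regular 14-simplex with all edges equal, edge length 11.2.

V = (11.2^14 / 14!) · √((14+1) / 2^14) ≈ 169.621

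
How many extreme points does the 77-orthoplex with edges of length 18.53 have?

The 77-dimensional cross-polytope has 2n = 2·77 = 154 vertices.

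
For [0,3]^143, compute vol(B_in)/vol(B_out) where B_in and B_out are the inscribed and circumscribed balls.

V_in / V_out = (r_in/r_out)^143 = (1/√143)^143 = 143^(-143/2) ≈ 7.8248e-155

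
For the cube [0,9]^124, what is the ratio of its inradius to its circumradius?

r_in / r_out = (9/2) / (9√124/2) = 1/√124 ≈ 0.0898027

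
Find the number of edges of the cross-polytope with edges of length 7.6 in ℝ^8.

Number of 1-faces = 2^(1+1) · C(8,1+1) = 4 · 28 = 112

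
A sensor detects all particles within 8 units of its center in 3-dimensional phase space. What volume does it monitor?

V_3(8) = π^(3/2) · (8)^3 / Γ(3/2 + 1) = 2048·π/3 ≈ 2144.66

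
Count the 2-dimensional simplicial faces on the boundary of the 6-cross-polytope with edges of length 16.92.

f_2(6-orthoplex) = 2^3 · (6 choose 3) = 160.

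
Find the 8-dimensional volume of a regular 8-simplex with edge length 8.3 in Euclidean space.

V = (8.3^8 / 8!) · √((8+1) / 2^8) ≈ 104.738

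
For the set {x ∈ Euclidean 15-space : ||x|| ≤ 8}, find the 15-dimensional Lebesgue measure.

Volume = π^{15/2}·(8)^15/Γ(17/2) = 9007199254740992·π^7/2027025 ≈ 1.34208e+13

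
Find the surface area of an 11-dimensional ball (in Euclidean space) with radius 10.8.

|∂B_11(10.8)| ≈ 4.4744e+11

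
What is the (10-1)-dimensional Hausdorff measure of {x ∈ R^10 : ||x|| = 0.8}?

S_10(0.8) = 2·π^(10/2)·(0.8)^9 / Γ(10/2) ≈ 3.42277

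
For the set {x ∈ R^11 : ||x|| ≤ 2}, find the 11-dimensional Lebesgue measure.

V = 131072·π^5/10395 ≈ 3858.64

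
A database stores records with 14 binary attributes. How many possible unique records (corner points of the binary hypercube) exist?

Number of vertices = 2^14 = 16384.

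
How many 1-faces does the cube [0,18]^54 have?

The 54-cube has n·2^(n-1) = 54·2^53 = 54·9007199254740992 = 486388759756013568 edges.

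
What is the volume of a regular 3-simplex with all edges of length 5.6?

Volume = (√2/12) · 5.6³ = 20.6965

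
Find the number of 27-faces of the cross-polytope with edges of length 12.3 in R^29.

f_27(29-orthoplex) = 2^28 · (29 choose 28) = 7784628224.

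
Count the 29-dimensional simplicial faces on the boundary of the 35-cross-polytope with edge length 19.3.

Each 29-face is the convex hull of 30 vertices, one chosen as ±e_i from each of 30 distinct axes: 2^30·C(35,30) = 348570955808768.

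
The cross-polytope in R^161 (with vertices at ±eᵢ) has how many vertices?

The vertices are ±e_1, ..., ±e_161, so there are 2·161 = 322.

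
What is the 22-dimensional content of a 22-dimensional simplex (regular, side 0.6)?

V_22 = √(23) · 0.6^22 / (22! · 2^(22/2)) ≈ 2.74217e-29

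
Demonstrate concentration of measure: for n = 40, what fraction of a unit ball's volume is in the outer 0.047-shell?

1 - (1-0.047)^40 ≈ 0.854214 ≈ 85.42%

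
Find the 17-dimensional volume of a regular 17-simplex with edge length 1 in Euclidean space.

V_17 = √(18) · 1^17 / (17! · 2^(17/2)) ≈ 3.29468e-17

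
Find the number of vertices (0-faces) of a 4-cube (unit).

An n-cube has C(n,k)·2^(n-k) k-faces. Here C(4,0)·2^4 = 1·16 = 16.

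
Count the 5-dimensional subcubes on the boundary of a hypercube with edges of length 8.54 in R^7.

Number of 5-faces = C(7,5) · 2^(7-5) = 21 · 4 = 84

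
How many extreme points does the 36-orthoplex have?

The 36-dimensional cross-polytope has 2n = 2·36 = 72 vertices.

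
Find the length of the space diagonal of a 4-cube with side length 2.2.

||(2.2,2.2,...,2.2)|| = √(4)·2.2 = 4.4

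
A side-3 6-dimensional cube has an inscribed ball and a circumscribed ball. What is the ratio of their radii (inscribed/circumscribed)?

r_in / r_out = (3/2) / (3√6/2) = 1/√6 ≈ 0.408248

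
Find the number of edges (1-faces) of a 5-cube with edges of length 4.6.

f_1(5-cube) = (5 choose 1) · 2^4 = 80.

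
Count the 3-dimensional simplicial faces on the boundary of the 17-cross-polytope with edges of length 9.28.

Number of 3-faces = 2^(3+1) · C(17,3+1) = 16 · 2380 = 38080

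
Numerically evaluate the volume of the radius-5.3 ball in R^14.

The n-ball volume is π^(n/2)·r^n/Γ(n/2+1). With n=14, r=5.3: V ≈ 8.26953e+09.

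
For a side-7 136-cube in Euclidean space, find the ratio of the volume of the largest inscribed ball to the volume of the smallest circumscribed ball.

The radii are 7/2 and 7√136/2, so the volume ratio is (1/√136)^136 = 136^{-136/2} ≈ 8.30528e-146.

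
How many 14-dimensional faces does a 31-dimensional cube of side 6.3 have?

Number of 14-faces = C(31,14) · 2^(31-14) = 265182525 · 131072 = 34758003916800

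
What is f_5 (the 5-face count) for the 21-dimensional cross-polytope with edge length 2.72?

Number of 5-faces = 2^(5+1) · C(21,5+1) = 64 · 54264 = 3472896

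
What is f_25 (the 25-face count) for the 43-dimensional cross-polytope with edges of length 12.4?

f_25(43-orthoplex) = 2^26 · (43 choose 26) = 28264350897156390912.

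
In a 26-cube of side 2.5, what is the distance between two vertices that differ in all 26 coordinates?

||(2.5,2.5,...,2.5)|| = √(26)·2.5 ≈ 12.7475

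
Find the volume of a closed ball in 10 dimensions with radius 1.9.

V_10(1.9) = π^(10/2) · (1.9)^10 / Γ(10/2 + 1) ≈ 1563.52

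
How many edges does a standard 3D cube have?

An n-cube has n·2^(n-1) edges. With n = 3: 3·4 = 12.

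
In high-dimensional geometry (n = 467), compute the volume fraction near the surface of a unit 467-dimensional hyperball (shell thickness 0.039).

1 - (1-0.039)^467 ≈ 0.9999999915 ≈ 99.999999%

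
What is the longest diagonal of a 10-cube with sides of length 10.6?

The space diagonal of an n-cube of side s is s√n. Here 10.6·√10 ≈ 33.5201.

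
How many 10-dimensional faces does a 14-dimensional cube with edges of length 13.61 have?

Choose 10 of 14 axes to span the face (C(14,10) = 1001 ways), then fix each of the remaining 4 coordinates at one of its two extreme values (2^4 = 16 ways): 1001·16 = 16016.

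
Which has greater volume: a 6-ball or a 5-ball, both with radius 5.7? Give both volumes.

V_6(5.7) ≈ 177234. V_5(5.7) ≈ 31671.8. The 6-ball is larger.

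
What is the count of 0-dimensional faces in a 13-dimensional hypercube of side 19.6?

Number of 0-faces = C(13,0) · 2^(13-0) = 1 · 8192 = 8192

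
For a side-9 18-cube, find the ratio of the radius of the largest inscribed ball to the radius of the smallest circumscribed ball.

r_in = 9/2 (half the side); r_out = 9√18/2 (half the diagonal). Ratio = 1/√18 ≈ 0.235702.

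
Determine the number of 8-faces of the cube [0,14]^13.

Choose 8 of 13 axes to span the face (C(13,8) = 1287 ways), then fix each of the remaining 5 coordinates at one of its two extreme values (2^5 = 32 ways): 1287·32 = 41184.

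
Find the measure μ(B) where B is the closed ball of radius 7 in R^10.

V_10(7) = π^(10/2) · (7)^10 / Γ(10/2 + 1) = 282475249·π^5/120 ≈ 7.20358e+08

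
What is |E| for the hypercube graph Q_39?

Number of 1-faces = C(39,1)·2^(39-1) = 39·274877906944 = 10720238370816.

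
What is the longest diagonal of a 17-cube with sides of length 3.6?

||(3.6,3.6,...,3.6)|| = √(17)·3.6 ≈ 14.8432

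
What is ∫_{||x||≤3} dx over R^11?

The n-ball volume is π^(n/2)·r^n/Γ(n/2+1). With n=11, r=3: V = 419904·π^5/385 ≈ 333763.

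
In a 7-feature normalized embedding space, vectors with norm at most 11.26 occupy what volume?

Volume = π^{7/2}·(11.26)^7/Γ(9/2) ≈ 1.0843e+08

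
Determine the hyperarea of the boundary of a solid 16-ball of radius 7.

S = n·V_n(r)/r = 16·V_16(7)/7 (volume-to-surface relation), giving 678223072849·π^8/360 ≈ 1.78759e+13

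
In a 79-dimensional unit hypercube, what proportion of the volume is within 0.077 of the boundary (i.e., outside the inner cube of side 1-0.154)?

The inner cube has side 1-2·0.077 = 0.846 and volume (0.846)^79 ≈ 1.829e-06, so the shell holds 0.9999981708 of the volume.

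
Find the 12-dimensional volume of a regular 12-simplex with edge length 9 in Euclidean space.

For a regular n-simplex with edge a, V = (a^n / n!)·√((n+1)/2^n). With a=9, n=12: V ≈ 33.2173.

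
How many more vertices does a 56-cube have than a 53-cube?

The 56-cube has 2^56 = 72057594037927936 vertices. The 53-cube has 2^53 = 9007199254740992 vertices. Difference: 72057594037927936 - 9007199254740992 = 63050394783186944.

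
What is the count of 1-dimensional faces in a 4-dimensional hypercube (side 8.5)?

f_1(4-cube) = (4 choose 1) · 2^3 = 32.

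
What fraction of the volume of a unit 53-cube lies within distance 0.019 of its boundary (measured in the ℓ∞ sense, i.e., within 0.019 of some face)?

Shell fraction = 1 - (1-0.038)^53 ≈ 0.871685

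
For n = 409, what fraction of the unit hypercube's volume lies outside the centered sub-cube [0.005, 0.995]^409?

Shell fraction = 1 - (1-0.01)^409 ≈ 0.983602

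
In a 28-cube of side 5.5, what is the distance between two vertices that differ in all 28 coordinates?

||(5.5,5.5,...,5.5)|| = √(28)·5.5 ≈ 29.1033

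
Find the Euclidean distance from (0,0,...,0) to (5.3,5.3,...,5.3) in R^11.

||(5.3,5.3,...,5.3)|| = √(11)·5.3 ≈ 17.5781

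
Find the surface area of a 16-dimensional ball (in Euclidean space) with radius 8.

S = n·V_n(r)/r = 16·V_16(8)/8 (volume-to-surface relation), giving 4398046511104·π^8/315 ≈ 1.32479e+14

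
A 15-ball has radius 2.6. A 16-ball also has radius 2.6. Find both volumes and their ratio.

V_15(2.6) ≈ 639779. V_16(2.6) ≈ 1.02625e+06. Ratio V_15/V_16 ≈ 0.6234.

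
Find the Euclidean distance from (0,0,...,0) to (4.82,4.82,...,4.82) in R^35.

Diagonal = √35 · 4.82 ≈ 28.5155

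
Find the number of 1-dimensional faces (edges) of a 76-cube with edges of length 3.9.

Each of the 2^76 = 75557863725914323419136 vertices has degree 76; total edges = 76·2^76/2 = 2871198821584744289927168.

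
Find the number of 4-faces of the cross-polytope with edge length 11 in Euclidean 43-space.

Number of 4-faces = 2^(4+1) · C(43,4+1) = 32 · 962598 = 30803136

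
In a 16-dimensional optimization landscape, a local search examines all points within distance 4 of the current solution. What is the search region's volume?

V_16(4) = π^(16/2) · (4)^16 / Γ(16/2 + 1) = 33554432·π^8/315 ≈ 1.01074e+09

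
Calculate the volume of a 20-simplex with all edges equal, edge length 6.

V = (6^20 / 20!) · √((20+1) / 2^20) ≈ 6.72528e-06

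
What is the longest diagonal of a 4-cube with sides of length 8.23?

The space diagonal of an n-cube of side s is s√n. Here 8.23·√4 = 16.46.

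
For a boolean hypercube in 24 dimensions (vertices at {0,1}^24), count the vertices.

Number of vertices = 2^24 = 16777216.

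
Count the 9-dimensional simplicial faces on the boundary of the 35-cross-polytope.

Each 9-face is the convex hull of 10 vertices, one chosen as ±e_i from each of 10 distinct axes: 2^10·C(35,10) = 187985301504.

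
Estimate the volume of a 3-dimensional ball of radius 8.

V_3(8) = π^(3/2) · (8)^3 / Γ(3/2 + 1) = 2048·π/3 ≈ 2144.66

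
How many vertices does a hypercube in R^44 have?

Each vertex is a binary string of length 44, so there are 2^44 = 17592186044416.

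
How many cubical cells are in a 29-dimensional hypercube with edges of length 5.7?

Number of 3-faces = C(29,3) · 2^(29-3) = 3654 · 67108864 = 245215789056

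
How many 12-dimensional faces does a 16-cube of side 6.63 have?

f_12(16-cube) = (16 choose 12) · 2^4 = 29120.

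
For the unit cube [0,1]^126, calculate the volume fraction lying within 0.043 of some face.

The inner cube has side 1-2·0.043 = 0.914 and volume (0.914)^126 ≈ 1.2e-05, so the shell holds 0.999988 of the volume.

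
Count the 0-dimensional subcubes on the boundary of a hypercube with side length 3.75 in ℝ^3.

Choose 0 of 3 axes to span the face (C(3,0) = 1 way), then fix each of the remaining 3 coordinates at one of its two extreme values (2^3 = 8 ways): 1·8 = 8.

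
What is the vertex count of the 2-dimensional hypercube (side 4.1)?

The 2-cube has 2^2 = 4 vertices.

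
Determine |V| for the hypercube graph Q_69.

Each vertex is a binary string of length 69, so there are 2^69 = 590295810358705651712.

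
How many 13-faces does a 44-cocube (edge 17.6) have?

Number of 13-faces = 2^(13+1) · C(44,13+1) = 16384 · 114955808528 = 1883435966922752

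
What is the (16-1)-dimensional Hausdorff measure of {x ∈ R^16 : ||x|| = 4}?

The surface area of an n-ball is 2π^(n/2) r^(n-1) / Γ(n/2). For n=16, r=4: 134217728·π^8/315 ≈ 4.04295e+09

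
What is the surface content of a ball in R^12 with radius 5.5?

|∂B_12(5.5)| = 285311670611·π^6/122880 ≈ 2.23222e+09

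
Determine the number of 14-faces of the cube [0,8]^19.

f_14(19-cube) = (19 choose 14) · 2^5 = 372096.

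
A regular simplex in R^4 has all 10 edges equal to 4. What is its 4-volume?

Volume = 4^4 · √(5/2^4) / 4! ≈ 5.96285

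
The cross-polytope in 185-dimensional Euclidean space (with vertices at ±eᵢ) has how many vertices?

Number of vertices = 2n = 370.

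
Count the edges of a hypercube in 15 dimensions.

The 15-cube has n·2^(n-1) = 15·2^14 = 15·16384 = 245760 edges.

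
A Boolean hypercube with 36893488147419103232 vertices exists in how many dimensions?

The n-cube has 2^n vertices, and 36893488147419103232 = 2^65, so n = 65.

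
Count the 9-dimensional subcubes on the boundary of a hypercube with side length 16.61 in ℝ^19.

Choose 9 of 19 axes to span the face (C(19,9) = 92378 ways), then fix each of the remaining 10 coordinates at one of its two extreme values (2^10 = 1024 ways): 92378·1024 = 94595072.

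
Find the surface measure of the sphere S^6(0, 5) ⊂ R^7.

|∂B_7(5)| = 50000·π^3/3 ≈ 516771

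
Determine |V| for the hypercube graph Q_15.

Number of vertices = 2^15 = 32768.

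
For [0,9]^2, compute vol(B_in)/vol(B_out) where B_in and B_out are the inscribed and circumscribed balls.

Volume scales as r^n, and r_in/r_out = 1/√2, giving (1/√2)^2 ≈ 0.5.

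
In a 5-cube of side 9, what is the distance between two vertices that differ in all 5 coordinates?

Diagonal = √5 · 9 ≈ 20.1246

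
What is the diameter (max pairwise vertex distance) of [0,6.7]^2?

d = √(6.7² + 6.7² + ... + 6.7²) [2 terms] = √(2·6.7²) = 6.7√2 ≈ 9.47523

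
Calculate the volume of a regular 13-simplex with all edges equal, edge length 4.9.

V = (4.9^13 / 13!) · √((13+1) / 2^13) ≈ 0.00623215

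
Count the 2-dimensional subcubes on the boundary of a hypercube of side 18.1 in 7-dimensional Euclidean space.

Number of 2-faces = C(7,2) · 2^(7-2) = 21 · 32 = 672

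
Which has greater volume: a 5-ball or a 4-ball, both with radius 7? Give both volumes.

V_5(7) ≈ 88468.5. V_4(7) ≈ 11848.5. The 5-ball is larger.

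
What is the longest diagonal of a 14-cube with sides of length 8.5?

The space diagonal of an n-cube of side s is s√n. Here 8.5·√14 ≈ 31.8041.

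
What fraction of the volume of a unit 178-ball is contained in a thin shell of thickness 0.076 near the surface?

V(inner)/V(outer) = ((1-0.076)/1)^178 ≈ 7.756e-07, so the shell fraction is 0.9999992244.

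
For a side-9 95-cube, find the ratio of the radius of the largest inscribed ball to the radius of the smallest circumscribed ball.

r_in / r_out = (9/2) / (9√95/2) = 1/√95 ≈ 0.102598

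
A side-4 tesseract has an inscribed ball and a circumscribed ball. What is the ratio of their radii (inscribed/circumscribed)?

r_in / r_out = (4/2) / (4√4/2) = 1/√4 ≈ 0.5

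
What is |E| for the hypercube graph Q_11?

Each of the 2^11 = 2048 vertices has degree 11; total edges = 11·2^11/2 = 11264.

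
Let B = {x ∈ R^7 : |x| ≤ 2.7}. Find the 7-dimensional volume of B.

Volume = π^{7/2}·(2.7)^7/Γ(9/2) ≈ 4942.27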